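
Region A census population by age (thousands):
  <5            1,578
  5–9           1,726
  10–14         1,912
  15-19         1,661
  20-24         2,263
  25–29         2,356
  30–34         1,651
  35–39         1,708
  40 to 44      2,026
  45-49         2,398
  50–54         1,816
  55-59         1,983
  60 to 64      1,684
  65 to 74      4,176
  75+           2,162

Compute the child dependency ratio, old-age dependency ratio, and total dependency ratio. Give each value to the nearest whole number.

Youth dependency ratio: 27
Old-age dependency ratio: 32
Total dependency ratio: 59

0–14: 1,578 + 1,726 + 1,912 = 5,216
15–64: 1,661 + 2,263 + 2,356 + 1,651 + 1,708 + 2,026 + 2,398 + 1,816 + 1,983 + 1,684 = 19,546
65+: 4,176 + 2,162 = 6,338
Youth dependency ratio = 5,216 / 19,546 × 100 = 27
Old-age dependency ratio = 6,338 / 19,546 × 100 = 32
Total dependency ratio = (5,216 + 6,338) / 19,546 × 100 = 11,554 / 19,546 × 100 = 59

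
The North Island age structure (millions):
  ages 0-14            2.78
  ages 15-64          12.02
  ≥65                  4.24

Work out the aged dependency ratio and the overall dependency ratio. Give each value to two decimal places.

Old-age dependency ratio: 35.27
Total dependency ratio: 58.40

Old-age dependency ratio = 4.24 / 12.02 × 100 = 35.27
Total dependency ratio = (2.78 + 4.24) / 12.02 × 100 = 7.02 / 12.02 × 100 = 58.40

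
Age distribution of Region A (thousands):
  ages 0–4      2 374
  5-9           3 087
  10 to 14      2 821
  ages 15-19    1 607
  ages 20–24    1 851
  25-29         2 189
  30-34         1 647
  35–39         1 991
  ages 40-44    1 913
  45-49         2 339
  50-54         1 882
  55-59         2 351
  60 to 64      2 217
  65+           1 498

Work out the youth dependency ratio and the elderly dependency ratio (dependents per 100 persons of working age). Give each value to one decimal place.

Youth dependency ratio: 41.4
Old-age dependency ratio: 7.5

0–14: 2 374 + 3 087 + 2 821 = 8 282
15–64: 1 607 + 1 851 + 2 189 + 1 647 + 1 991 + 1 913 + 2 339 + 1 882 + 2 351 + 2 217 = 19 987
65+: 1 498
Youth dependency ratio = 8 282 / 19 987 × 100 = 41.4
Old-age dependency ratio = 1 498 / 19 987 × 100 = 7.5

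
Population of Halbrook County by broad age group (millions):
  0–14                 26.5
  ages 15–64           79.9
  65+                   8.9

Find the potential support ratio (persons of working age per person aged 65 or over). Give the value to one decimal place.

Potential support ratio = 79.9 / 8.9 = 9.0

Potential support ratio: 9.0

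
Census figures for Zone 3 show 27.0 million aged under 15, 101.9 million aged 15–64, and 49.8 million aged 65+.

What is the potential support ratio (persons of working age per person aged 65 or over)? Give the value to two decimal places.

Potential support ratio = 101.9 / 49.8 = 2.05

Potential support ratio: 2.05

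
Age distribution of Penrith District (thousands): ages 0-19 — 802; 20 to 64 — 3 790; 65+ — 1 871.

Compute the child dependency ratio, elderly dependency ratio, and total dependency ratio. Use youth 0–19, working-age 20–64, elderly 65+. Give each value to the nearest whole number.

Youth dependency ratio = 802 / 3 790 × 100 = 21
Old-age dependency ratio = 1 871 / 3 790 × 100 = 49
Total dependency ratio = (802 + 1 871) / 3 790 × 100 = 2 673 / 3 790 × 100 = 71

Youth dependency ratio: 21
Old-age dependency ratio: 49
Total dependency ratio: 71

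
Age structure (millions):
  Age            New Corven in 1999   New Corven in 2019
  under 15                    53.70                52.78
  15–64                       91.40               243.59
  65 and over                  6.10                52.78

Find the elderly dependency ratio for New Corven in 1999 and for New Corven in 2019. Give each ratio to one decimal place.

New Corven in 1999: 6.7
New Corven in 2019: 21.7

New Corven in 1999: 6.10 / 91.40 × 100 = 6.7
New Corven in 2019: 52.78 / 243.59 × 100 = 21.7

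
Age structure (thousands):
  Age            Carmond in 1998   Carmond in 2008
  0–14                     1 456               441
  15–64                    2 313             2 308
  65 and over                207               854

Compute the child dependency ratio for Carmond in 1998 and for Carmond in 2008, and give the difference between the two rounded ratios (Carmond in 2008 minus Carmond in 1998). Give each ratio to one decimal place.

Carmond in 1998: 62.9
Carmond in 2008: 19.1
Difference: -43.8

Carmond in 1998: 1 456 / 2 313 × 100 = 62.9
Carmond in 2008: 441 / 2 308 × 100 = 19.1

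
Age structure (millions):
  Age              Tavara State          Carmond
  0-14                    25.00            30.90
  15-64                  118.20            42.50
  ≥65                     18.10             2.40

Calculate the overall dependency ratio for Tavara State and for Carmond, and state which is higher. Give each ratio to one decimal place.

Tavara State: 36.5
Carmond: 78.4
Higher: Carmond

Tavara State: (25.00 + 18.10) / 118.20 × 100 = 43.10 / 118.20 × 100 = 36.5
Carmond: (30.90 + 2.40) / 42.50 × 100 = 33.30 / 42.50 × 100 = 78.4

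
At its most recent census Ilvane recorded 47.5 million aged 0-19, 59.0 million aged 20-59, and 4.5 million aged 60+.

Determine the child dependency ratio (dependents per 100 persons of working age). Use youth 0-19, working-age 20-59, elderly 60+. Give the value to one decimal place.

Youth dependency ratio: 80.5

Youth dependency ratio = 47.5 / 59.0 × 100 = 80.5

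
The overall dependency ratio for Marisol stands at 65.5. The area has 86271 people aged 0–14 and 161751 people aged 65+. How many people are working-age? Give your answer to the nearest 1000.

Total dependency ratio = (youth + elderly) / working-age × 100
65.5 = (86271 + 161751) / W × 100
⇒ 379000

Working-age: 379000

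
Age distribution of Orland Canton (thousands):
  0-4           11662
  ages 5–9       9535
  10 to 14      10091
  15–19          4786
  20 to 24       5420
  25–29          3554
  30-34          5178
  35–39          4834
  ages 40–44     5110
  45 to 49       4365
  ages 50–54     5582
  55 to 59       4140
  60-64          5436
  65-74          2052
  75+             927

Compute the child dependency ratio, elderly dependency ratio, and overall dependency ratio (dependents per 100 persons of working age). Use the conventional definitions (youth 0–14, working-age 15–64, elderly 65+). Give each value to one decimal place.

Youth dependency ratio: 64.6
Old-age dependency ratio: 6.2
Total dependency ratio: 70.8

0–14: 11662 + 9535 + 10091 = 31288
15–64: 4786 + 5420 + 3554 + 5178 + 4834 + 5110 + 4365 + 5582 + 4140 + 5436 = 48405
65+: 2052 + 927 = 2979
Youth dependency ratio = 31288 / 48405 × 100 = 64.6
Old-age dependency ratio = 2979 / 48405 × 100 = 6.2
Total dependency ratio = (31288 + 2979) / 48405 × 100 = 34267 / 48405 × 100 = 70.8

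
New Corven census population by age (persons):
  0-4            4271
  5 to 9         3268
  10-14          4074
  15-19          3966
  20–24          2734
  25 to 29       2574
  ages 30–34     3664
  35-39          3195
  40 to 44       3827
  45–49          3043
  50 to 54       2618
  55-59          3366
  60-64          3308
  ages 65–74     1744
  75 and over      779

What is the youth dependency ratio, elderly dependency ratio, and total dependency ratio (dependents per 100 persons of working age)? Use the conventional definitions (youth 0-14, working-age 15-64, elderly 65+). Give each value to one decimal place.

Youth dependency ratio: 36.0
Old-age dependency ratio: 7.8
Total dependency ratio: 43.8

0–14: 4271 + 3268 + 4074 = 11613
15–64: 3966 + 2734 + 2574 + 3664 + 3195 + 3827 + 3043 + 2618 + 3366 + 3308 = 32295
65+: 1744 + 779 = 2523
Youth dependency ratio = 11613 / 32295 × 100 = 36.0
Old-age dependency ratio = 2523 / 32295 × 100 = 7.8
Total dependency ratio = (11613 + 2523) / 32295 × 100 = 14136 / 32295 × 100 = 43.8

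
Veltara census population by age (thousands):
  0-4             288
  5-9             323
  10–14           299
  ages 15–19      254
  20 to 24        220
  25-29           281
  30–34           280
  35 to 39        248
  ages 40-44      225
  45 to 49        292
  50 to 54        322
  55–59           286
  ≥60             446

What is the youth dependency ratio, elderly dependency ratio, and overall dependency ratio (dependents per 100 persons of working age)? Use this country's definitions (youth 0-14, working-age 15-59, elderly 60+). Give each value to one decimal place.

0–14: 288 + 323 + 299 = 910
15–59: 254 + 220 + 281 + 280 + 248 + 225 + 292 + 322 + 286 = 2,408
60+: 446
Youth dependency ratio = 910 / 2,408 × 100 = 37.8
Old-age dependency ratio = 446 / 2,408 × 100 = 18.5
Total dependency ratio = (910 + 446) / 2,408 × 100 = 1,356 / 2,408 × 100 = 56.3

Youth dependency ratio: 37.8
Old-age dependency ratio: 18.5
Total dependency ratio: 56.3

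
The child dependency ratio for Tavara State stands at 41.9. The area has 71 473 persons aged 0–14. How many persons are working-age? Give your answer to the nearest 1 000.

Youth dependency ratio = youth / working-age × 100
41.9 = 71 473 / W × 100
⇒ 171 000

Working-age: 171 000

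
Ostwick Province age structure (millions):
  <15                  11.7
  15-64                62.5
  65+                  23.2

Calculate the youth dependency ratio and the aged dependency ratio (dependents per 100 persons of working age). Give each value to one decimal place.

Youth dependency ratio: 18.7
Old-age dependency ratio: 37.1

Youth dependency ratio = 11.7 / 62.5 × 100 = 18.7
Old-age dependency ratio = 23.2 / 62.5 × 100 = 37.1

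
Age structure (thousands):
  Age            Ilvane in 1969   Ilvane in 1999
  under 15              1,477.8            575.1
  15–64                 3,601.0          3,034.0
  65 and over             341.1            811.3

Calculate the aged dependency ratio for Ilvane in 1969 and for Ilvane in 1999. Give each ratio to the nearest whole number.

Ilvane in 1969: 341.1 / 3,601.0 × 100 = 9
Ilvane in 1999: 811.3 / 3,034.0 × 100 = 27

Ilvane in 1969: 9
Ilvane in 1999: 27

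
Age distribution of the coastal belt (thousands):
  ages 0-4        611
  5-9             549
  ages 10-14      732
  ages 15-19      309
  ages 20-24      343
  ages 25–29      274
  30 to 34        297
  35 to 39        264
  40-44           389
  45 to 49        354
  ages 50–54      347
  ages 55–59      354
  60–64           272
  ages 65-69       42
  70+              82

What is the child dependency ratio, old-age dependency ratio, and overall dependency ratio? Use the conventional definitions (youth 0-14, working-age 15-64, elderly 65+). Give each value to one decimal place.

0–14: 611 + 549 + 732 = 1892
15–64: 309 + 343 + 274 + 297 + 264 + 389 + 354 + 347 + 354 + 272 = 3203
65+: 42 + 82 = 124
Youth dependency ratio = 1892 / 3203 × 100 = 59.1
Old-age dependency ratio = 124 / 3203 × 100 = 3.9
Total dependency ratio = (1892 + 124) / 3203 × 100 = 2016 / 3203 × 100 = 62.9

Youth dependency ratio: 59.1
Old-age dependency ratio: 3.9
Total dependency ratio: 62.9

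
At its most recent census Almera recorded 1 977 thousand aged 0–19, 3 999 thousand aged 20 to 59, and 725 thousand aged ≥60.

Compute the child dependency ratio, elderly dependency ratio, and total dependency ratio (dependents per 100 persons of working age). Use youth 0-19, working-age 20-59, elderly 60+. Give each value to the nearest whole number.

Youth dependency ratio: 49
Old-age dependency ratio: 18
Total dependency ratio: 68

Youth dependency ratio = 1 977 / 3 999 × 100 = 49
Old-age dependency ratio = 725 / 3 999 × 100 = 18
Total dependency ratio = (1 977 + 725) / 3 999 × 100 = 2 702 / 3 999 × 100 = 68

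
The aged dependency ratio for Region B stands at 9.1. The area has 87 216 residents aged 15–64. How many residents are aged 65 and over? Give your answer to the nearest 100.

Old-age dependency ratio = elderly / working-age × 100
9.1 = E / 87 216 × 100
⇒ 7 900

Aged 65 and over: 7 900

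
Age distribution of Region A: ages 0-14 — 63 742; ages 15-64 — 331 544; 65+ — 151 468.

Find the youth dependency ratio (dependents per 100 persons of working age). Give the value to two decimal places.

Youth dependency ratio: 19.23

Youth dependency ratio = 63 742 / 331 544 × 100 = 19.23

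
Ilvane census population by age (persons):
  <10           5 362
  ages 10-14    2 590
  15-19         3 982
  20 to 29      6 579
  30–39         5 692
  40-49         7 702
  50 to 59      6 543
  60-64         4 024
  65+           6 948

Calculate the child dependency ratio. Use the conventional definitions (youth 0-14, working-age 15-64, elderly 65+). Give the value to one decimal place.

0–14: 5 362 + 2 590 = 7 952
15–64: 3 982 + 6 579 + 5 692 + 7 702 + 6 543 + 4 024 = 34 522
65+: 6 948
Youth dependency ratio = 7 952 / 34 522 × 100 = 23.0

Youth dependency ratio: 23.0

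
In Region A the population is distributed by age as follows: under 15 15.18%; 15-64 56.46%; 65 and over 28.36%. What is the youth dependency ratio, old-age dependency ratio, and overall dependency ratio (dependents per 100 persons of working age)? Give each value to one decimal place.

Youth dependency ratio = 15.18 / 56.46 × 100 = 26.9
Old-age dependency ratio = 28.36 / 56.46 × 100 = 50.2
Total dependency ratio = (15.18 + 28.36) / 56.46 × 100 = 43.54 / 56.46 × 100 = 77.1

Youth dependency ratio: 26.9
Old-age dependency ratio: 50.2
Total dependency ratio: 77.1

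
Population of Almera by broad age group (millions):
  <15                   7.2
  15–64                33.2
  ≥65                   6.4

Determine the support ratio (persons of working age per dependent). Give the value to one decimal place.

Support ratio = 33.2 / (7.2 + 6.4) = 33.2 / 13.6 = 2.4

Support ratio: 2.4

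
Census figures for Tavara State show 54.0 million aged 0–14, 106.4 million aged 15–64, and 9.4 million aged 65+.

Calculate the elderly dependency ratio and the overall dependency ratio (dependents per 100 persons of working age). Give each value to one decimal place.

Old-age dependency ratio: 8.8
Total dependency ratio: 59.6

Old-age dependency ratio = 9.4 / 106.4 × 100 = 8.8
Total dependency ratio = (54.0 + 9.4) / 106.4 × 100 = 63.4 / 106.4 × 100 = 59.6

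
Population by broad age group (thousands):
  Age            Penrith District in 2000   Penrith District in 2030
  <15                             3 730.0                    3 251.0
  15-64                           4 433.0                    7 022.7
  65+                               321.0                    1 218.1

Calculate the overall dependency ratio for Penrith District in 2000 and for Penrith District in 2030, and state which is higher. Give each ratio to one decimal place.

Penrith District in 2000: (3 730.0 + 321.0) / 4 433.0 × 100 = 4 051.0 / 4 433.0 × 100 = 91.4
Penrith District in 2030: (3 251.0 + 1 218.1) / 7 022.7 × 100 = 4 469.1 / 7 022.7 × 100 = 63.6

Penrith District in 2000: 91.4
Penrith District in 2030: 63.6
Higher: Penrith District in 2000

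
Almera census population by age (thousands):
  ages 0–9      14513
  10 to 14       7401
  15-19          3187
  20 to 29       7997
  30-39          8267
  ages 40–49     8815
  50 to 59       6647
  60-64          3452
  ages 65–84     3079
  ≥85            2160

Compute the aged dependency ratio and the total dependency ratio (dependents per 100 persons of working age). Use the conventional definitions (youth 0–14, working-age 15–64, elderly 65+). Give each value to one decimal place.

0–14: 14513 + 7401 = 21914
15–64: 3187 + 7997 + 8267 + 8815 + 6647 + 3452 = 38365
65+: 3079 + 2160 = 5239
Old-age dependency ratio = 5239 / 38365 × 100 = 13.7
Total dependency ratio = (21914 + 5239) / 38365 × 100 = 27153 / 38365 × 100 = 70.8

Old-age dependency ratio: 13.7
Total dependency ratio: 70.8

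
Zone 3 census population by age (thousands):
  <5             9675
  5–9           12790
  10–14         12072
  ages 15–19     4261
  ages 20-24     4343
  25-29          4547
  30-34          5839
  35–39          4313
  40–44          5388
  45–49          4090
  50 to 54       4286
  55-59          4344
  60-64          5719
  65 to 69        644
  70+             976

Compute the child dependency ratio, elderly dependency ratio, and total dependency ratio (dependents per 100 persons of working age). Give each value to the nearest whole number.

Youth dependency ratio: 73
Old-age dependency ratio: 3
Total dependency ratio: 77

0–14: 9675 + 12790 + 12072 = 34537
15–64: 4261 + 4343 + 4547 + 5839 + 4313 + 5388 + 4090 + 4286 + 4344 + 5719 = 47130
65+: 644 + 976 = 1620
Youth dependency ratio = 34537 / 47130 × 100 = 73
Old-age dependency ratio = 1620 / 47130 × 100 = 3
Total dependency ratio = (34537 + 1620) / 47130 × 100 = 36157 / 47130 × 100 = 77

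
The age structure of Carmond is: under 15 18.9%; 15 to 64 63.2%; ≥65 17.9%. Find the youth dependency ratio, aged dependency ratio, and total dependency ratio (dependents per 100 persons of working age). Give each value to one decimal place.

Youth dependency ratio: 29.9
Old-age dependency ratio: 28.3
Total dependency ratio: 58.2

Youth dependency ratio = 18.9 / 63.2 × 100 = 29.9
Old-age dependency ratio = 17.9 / 63.2 × 100 = 28.3
Total dependency ratio = (18.9 + 17.9) / 63.2 × 100 = 36.8 / 63.2 × 100 = 58.2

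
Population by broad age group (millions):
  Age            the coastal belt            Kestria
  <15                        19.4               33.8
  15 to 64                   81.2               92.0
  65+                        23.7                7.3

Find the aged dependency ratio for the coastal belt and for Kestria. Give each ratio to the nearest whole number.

the coastal belt: 23.7 / 81.2 × 100 = 29
Kestria: 7.3 / 92.0 × 100 = 8

the coastal belt: 29
Kestria: 8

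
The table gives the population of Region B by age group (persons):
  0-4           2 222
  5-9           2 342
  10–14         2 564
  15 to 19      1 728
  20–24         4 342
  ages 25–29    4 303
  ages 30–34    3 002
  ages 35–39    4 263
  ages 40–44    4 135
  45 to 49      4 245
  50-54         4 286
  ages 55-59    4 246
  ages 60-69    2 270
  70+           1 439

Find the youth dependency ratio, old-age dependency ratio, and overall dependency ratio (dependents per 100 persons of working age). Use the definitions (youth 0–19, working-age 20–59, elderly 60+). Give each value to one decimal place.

Youth dependency ratio: 27.0
Old-age dependency ratio: 11.3
Total dependency ratio: 38.3

0–19: 2 222 + 2 342 + 2 564 + 1 728 = 8 856
20–59: 4 342 + 4 303 + 3 002 + 4 263 + 4 135 + 4 245 + 4 286 + 4 246 = 32 822
60+: 2 270 + 1 439 = 3 709
Youth dependency ratio = 8 856 / 32 822 × 100 = 27.0
Old-age dependency ratio = 3 709 / 32 822 × 100 = 11.3
Total dependency ratio = (8 856 + 3 709) / 32 822 × 100 = 12 565 / 32 822 × 100 = 38.3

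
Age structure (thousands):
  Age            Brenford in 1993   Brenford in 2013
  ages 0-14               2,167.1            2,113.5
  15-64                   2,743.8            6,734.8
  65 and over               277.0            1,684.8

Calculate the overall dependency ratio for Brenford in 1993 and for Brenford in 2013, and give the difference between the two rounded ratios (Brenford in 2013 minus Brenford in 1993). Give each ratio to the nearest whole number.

Brenford in 1993: (2,167.1 + 277.0) / 2,743.8 × 100 = 2,444.1 / 2,743.8 × 100 = 89
Brenford in 2013: (2,113.5 + 1,684.8) / 6,734.8 × 100 = 3,798.3 / 6,734.8 × 100 = 56

Brenford in 1993: 89
Brenford in 2013: 56
Difference: -33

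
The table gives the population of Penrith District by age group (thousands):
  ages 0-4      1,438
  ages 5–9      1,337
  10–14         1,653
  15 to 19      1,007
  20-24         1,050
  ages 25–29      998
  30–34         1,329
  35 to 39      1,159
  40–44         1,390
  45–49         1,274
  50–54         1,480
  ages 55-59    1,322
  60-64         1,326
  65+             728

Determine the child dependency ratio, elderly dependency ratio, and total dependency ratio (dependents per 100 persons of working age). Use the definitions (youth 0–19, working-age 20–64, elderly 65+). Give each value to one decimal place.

Youth dependency ratio: 48.0
Old-age dependency ratio: 6.4
Total dependency ratio: 54.4

0–19: 1,438 + 1,337 + 1,653 + 1,007 = 5,435
20–64: 1,050 + 998 + 1,329 + 1,159 + 1,390 + 1,274 + 1,480 + 1,322 + 1,326 = 11,328
65+: 728
Youth dependency ratio = 5,435 / 11,328 × 100 = 48.0
Old-age dependency ratio = 728 / 11,328 × 100 = 6.4
Total dependency ratio = (5,435 + 728) / 11,328 × 100 = 6,163 / 11,328 × 100 = 54.4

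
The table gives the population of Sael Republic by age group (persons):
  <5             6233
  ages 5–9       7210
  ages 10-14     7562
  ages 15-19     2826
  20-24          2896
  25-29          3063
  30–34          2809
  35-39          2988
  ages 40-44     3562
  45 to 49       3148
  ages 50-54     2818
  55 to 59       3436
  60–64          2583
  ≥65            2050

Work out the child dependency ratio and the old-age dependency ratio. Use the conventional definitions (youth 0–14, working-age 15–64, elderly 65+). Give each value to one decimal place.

0–14: 6233 + 7210 + 7562 = 21005
15–64: 2826 + 2896 + 3063 + 2809 + 2988 + 3562 + 3148 + 2818 + 3436 + 2583 = 30129
65+: 2050
Youth dependency ratio = 21005 / 30129 × 100 = 69.7
Old-age dependency ratio = 2050 / 30129 × 100 = 6.8

Youth dependency ratio: 69.7
Old-age dependency ratio: 6.8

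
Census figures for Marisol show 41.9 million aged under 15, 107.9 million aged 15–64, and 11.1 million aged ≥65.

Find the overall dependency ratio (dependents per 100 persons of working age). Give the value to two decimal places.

Total dependency ratio: 49.12

Total dependency ratio = (41.9 + 11.1) / 107.9 × 100 = 53.0 / 107.9 × 100 = 49.12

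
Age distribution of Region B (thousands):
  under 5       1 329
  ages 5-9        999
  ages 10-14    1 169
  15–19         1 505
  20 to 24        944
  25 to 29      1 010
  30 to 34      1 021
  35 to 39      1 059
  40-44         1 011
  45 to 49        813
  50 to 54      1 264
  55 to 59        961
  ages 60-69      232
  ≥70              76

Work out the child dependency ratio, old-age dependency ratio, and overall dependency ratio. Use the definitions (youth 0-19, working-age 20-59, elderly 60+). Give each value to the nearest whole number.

Youth dependency ratio: 62
Old-age dependency ratio: 4
Total dependency ratio: 66

0–19: 1 329 + 999 + 1 169 + 1 505 = 5 002
20–59: 944 + 1 010 + 1 021 + 1 059 + 1 011 + 813 + 1 264 + 961 = 8 083
60+: 232 + 76 = 308
Youth dependency ratio = 5 002 / 8 083 × 100 = 62
Old-age dependency ratio = 308 / 8 083 × 100 = 4
Total dependency ratio = (5 002 + 308) / 8 083 × 100 = 5 310 / 8 083 × 100 = 66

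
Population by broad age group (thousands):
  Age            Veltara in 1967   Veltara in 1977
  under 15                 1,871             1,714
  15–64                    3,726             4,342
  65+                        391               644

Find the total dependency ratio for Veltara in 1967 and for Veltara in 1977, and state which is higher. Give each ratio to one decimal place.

Veltara in 1967: 60.7
Veltara in 1977: 54.3
Higher: Veltara in 1967

Veltara in 1967: (1,871 + 391) / 3,726 × 100 = 2,262 / 3,726 × 100 = 60.7
Veltara in 1977: (1,714 + 644) / 4,342 × 100 = 2,358 / 4,342 × 100 = 54.3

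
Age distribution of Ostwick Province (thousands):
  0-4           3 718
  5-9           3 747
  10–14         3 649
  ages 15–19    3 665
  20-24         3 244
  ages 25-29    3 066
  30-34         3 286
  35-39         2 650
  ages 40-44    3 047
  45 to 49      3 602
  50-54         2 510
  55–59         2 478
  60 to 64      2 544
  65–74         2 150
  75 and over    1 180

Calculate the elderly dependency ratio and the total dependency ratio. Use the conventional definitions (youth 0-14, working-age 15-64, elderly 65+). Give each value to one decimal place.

0–14: 3 718 + 3 747 + 3 649 = 11 114
15–64: 3 665 + 3 244 + 3 066 + 3 286 + 2 650 + 3 047 + 3 602 + 2 510 + 2 478 + 2 544 = 30 092
65+: 2 150 + 1 180 = 3 330
Old-age dependency ratio = 3 330 / 30 092 × 100 = 11.1
Total dependency ratio = (11 114 + 3 330) / 30 092 × 100 = 14 444 / 30 092 × 100 = 48.0

Old-age dependency ratio: 11.1
Total dependency ratio: 48.0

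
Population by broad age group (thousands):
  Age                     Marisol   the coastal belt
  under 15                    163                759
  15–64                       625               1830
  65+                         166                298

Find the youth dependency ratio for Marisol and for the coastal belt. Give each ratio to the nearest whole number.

Marisol: 163 / 625 × 100 = 26
the coastal belt: 759 / 1830 × 100 = 41

Marisol: 26
the coastal belt: 41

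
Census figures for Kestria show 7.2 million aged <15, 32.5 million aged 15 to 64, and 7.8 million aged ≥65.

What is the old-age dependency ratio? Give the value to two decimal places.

Old-age dependency ratio = 7.8 / 32.5 × 100 = 24.00

Old-age dependency ratio: 24.00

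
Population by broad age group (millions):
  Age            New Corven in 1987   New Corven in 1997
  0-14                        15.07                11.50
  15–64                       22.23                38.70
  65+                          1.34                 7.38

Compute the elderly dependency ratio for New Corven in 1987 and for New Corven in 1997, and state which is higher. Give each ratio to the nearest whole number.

New Corven in 1987: 1.34 / 22.23 × 100 = 6
New Corven in 1997: 7.38 / 38.70 × 100 = 19

New Corven in 1987: 6
New Corven in 1997: 19
Higher: New Corven in 1997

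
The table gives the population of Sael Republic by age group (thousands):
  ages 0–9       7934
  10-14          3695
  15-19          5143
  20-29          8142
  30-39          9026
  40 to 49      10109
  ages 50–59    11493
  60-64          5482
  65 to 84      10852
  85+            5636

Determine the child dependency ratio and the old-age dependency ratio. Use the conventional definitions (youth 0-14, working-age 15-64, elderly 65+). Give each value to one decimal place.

0–14: 7934 + 3695 = 11629
15–64: 5143 + 8142 + 9026 + 10109 + 11493 + 5482 = 49395
65+: 10852 + 5636 = 16488
Youth dependency ratio = 11629 / 49395 × 100 = 23.5
Old-age dependency ratio = 16488 / 49395 × 100 = 33.4

Youth dependency ratio: 23.5
Old-age dependency ratio: 33.4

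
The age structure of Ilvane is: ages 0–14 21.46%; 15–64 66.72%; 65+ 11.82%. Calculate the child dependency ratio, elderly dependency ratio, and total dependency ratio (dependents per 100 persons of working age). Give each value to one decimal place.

Youth dependency ratio: 32.2
Old-age dependency ratio: 17.7
Total dependency ratio: 49.9

Youth dependency ratio = 21.46 / 66.72 × 100 = 32.2
Old-age dependency ratio = 11.82 / 66.72 × 100 = 17.7
Total dependency ratio = (21.46 + 11.82) / 66.72 × 100 = 33.28 / 66.72 × 100 = 49.9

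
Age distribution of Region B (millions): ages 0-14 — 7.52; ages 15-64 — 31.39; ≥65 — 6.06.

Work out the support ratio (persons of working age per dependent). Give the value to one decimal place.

Support ratio: 2.3

Support ratio = 31.39 / (7.52 + 6.06) = 31.39 / 13.58 = 2.3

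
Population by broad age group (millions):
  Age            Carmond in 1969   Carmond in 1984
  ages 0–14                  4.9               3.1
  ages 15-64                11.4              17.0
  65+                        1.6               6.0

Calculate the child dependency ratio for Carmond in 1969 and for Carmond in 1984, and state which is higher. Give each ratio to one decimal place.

Carmond in 1969: 43.0
Carmond in 1984: 18.2
Higher: Carmond in 1969

Carmond in 1969: 4.9 / 11.4 × 100 = 43.0
Carmond in 1984: 3.1 / 17.0 × 100 = 18.2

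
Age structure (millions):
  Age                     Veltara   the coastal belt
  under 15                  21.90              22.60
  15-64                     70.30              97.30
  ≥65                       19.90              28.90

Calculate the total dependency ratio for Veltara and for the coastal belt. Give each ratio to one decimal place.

Veltara: 59.5
the coastal belt: 52.9

Veltara: (21.90 + 19.90) / 70.30 × 100 = 41.80 / 70.30 × 100 = 59.5
the coastal belt: (22.60 + 28.90) / 97.30 × 100 = 51.50 / 97.30 × 100 = 52.9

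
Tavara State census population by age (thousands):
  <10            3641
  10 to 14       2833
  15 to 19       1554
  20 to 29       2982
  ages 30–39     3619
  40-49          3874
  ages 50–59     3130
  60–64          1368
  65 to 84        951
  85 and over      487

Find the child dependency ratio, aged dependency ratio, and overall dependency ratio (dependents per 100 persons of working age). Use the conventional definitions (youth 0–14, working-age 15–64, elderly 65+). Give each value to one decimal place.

Youth dependency ratio: 39.2
Old-age dependency ratio: 8.7
Total dependency ratio: 47.9

0–14: 3641 + 2833 = 6474
15–64: 1554 + 2982 + 3619 + 3874 + 3130 + 1368 = 16527
65+: 951 + 487 = 1438
Youth dependency ratio = 6474 / 16527 × 100 = 39.2
Old-age dependency ratio = 1438 / 16527 × 100 = 8.7
Total dependency ratio = (6474 + 1438) / 16527 × 100 = 7912 / 16527 × 100 = 47.9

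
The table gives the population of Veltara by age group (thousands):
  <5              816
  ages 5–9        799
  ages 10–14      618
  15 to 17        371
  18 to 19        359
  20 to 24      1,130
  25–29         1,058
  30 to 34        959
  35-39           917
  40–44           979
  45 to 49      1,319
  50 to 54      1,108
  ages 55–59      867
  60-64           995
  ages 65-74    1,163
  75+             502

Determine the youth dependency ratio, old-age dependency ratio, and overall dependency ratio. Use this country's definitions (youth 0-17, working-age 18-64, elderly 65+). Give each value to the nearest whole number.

Youth dependency ratio: 27
Old-age dependency ratio: 17
Total dependency ratio: 44

0–17: 816 + 799 + 618 + 371 = 2,604
18–64: 359 + 1,130 + 1,058 + 959 + 917 + 979 + 1,319 + 1,108 + 867 + 995 = 9,691
65+: 1,163 + 502 = 1,665
Youth dependency ratio = 2,604 / 9,691 × 100 = 27
Old-age dependency ratio = 1,665 / 9,691 × 100 = 17
Total dependency ratio = (2,604 + 1,665) / 9,691 × 100 = 4,269 / 9,691 × 100 = 44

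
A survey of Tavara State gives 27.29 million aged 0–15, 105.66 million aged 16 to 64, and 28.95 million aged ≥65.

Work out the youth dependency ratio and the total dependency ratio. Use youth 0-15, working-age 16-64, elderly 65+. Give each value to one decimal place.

Youth dependency ratio: 25.8
Total dependency ratio: 53.2

Youth dependency ratio = 27.29 / 105.66 × 100 = 25.8
Total dependency ratio = (27.29 + 28.95) / 105.66 × 100 = 56.24 / 105.66 × 100 = 53.2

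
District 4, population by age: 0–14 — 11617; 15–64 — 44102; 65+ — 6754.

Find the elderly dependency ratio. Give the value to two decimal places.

Old-age dependency ratio: 15.31

Old-age dependency ratio = 6754 / 44102 × 100 = 15.31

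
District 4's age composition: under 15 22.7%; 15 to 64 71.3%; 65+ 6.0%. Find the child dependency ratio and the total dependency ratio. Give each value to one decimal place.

Youth dependency ratio: 31.8
Total dependency ratio: 40.3

Youth dependency ratio = 22.7 / 71.3 × 100 = 31.8
Total dependency ratio = (22.7 + 6.0) / 71.3 × 100 = 28.7 / 71.3 × 100 = 40.3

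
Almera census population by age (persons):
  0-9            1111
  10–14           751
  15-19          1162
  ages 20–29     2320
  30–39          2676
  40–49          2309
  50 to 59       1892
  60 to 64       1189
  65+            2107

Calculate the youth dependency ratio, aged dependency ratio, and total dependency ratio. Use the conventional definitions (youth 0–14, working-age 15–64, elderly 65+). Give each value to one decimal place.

Youth dependency ratio: 16.1
Old-age dependency ratio: 18.2
Total dependency ratio: 34.4

0–14: 1111 + 751 = 1862
15–64: 1162 + 2320 + 2676 + 2309 + 1892 + 1189 = 11548
65+: 2107
Youth dependency ratio = 1862 / 11548 × 100 = 16.1
Old-age dependency ratio = 2107 / 11548 × 100 = 18.2
Total dependency ratio = (1862 + 2107) / 11548 × 100 = 3969 / 11548 × 100 = 34.4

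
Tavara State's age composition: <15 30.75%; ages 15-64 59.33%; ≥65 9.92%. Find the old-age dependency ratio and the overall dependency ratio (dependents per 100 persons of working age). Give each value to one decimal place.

Old-age dependency ratio: 16.7
Total dependency ratio: 68.5

Old-age dependency ratio = 9.92 / 59.33 × 100 = 16.7
Total dependency ratio = (30.75 + 9.92) / 59.33 × 100 = 40.67 / 59.33 × 100 = 68.5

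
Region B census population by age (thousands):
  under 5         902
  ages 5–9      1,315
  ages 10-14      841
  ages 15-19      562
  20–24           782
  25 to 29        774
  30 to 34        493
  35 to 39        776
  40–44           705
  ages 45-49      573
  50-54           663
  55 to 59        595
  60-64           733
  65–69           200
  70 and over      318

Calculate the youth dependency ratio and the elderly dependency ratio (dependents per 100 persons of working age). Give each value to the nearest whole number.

0–14: 902 + 1,315 + 841 = 3,058
15–64: 562 + 782 + 774 + 493 + 776 + 705 + 573 + 663 + 595 + 733 = 6,656
65+: 200 + 318 = 518
Youth dependency ratio = 3,058 / 6,656 × 100 = 46
Old-age dependency ratio = 518 / 6,656 × 100 = 8

Youth dependency ratio: 46
Old-age dependency ratio: 8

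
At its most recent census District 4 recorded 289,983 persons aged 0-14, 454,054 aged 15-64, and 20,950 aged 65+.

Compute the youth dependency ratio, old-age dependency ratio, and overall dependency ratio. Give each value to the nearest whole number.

Youth dependency ratio: 64
Old-age dependency ratio: 5
Total dependency ratio: 68

Youth dependency ratio = 289,983 / 454,054 × 100 = 64
Old-age dependency ratio = 20,950 / 454,054 × 100 = 5
Total dependency ratio = (289,983 + 20,950) / 454,054 × 100 = 310,933 / 454,054 × 100 = 68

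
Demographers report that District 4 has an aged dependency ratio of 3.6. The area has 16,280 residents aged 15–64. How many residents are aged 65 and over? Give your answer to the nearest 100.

Old-age dependency ratio = elderly / working-age × 100
3.6 = E / 16,280 × 100
⇒ 600

Aged 65 and over: 600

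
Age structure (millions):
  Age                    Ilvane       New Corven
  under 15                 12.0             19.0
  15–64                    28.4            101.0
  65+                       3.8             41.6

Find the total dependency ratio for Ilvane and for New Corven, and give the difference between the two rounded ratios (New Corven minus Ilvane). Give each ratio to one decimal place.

Ilvane: (12.0 + 3.8) / 28.4 × 100 = 15.8 / 28.4 × 100 = 55.6
New Corven: (19.0 + 41.6) / 101.0 × 100 = 60.6 / 101.0 × 100 = 60.0

Ilvane: 55.6
New Corven: 60.0
Difference: +4.4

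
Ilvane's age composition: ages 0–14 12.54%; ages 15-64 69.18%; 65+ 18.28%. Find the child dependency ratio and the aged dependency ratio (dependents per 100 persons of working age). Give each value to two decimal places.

Youth dependency ratio: 18.13
Old-age dependency ratio: 26.42

Youth dependency ratio = 12.54 / 69.18 × 100 = 18.13
Old-age dependency ratio = 18.28 / 69.18 × 100 = 26.42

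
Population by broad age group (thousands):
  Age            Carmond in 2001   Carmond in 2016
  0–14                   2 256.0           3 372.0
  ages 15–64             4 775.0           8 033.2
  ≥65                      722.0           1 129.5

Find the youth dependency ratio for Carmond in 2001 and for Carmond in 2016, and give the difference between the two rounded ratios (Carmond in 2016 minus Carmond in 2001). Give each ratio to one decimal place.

Carmond in 2001: 47.2
Carmond in 2016: 42.0
Difference: -5.2

Carmond in 2001: 2 256.0 / 4 775.0 × 100 = 47.2
Carmond in 2016: 3 372.0 / 8 033.2 × 100 = 42.0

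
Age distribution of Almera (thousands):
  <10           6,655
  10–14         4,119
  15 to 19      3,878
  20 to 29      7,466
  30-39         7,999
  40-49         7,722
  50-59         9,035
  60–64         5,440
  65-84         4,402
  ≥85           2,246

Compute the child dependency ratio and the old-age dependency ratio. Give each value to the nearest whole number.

Youth dependency ratio: 26
Old-age dependency ratio: 16

0–14: 6,655 + 4,119 = 10,774
15–64: 3,878 + 7,466 + 7,999 + 7,722 + 9,035 + 5,440 = 41,540
65+: 4,402 + 2,246 = 6,648
Youth dependency ratio = 10,774 / 41,540 × 100 = 26
Old-age dependency ratio = 6,648 / 41,540 × 100 = 16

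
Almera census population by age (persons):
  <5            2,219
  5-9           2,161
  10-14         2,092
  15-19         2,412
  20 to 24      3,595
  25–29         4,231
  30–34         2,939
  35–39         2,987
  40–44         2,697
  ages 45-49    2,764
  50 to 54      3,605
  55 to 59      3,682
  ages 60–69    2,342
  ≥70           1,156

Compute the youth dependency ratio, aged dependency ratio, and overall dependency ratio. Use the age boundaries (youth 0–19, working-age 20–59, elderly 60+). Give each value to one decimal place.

Youth dependency ratio: 33.5
Old-age dependency ratio: 13.2
Total dependency ratio: 46.7

0–19: 2,219 + 2,161 + 2,092 + 2,412 = 8,884
20–59: 3,595 + 4,231 + 2,939 + 2,987 + 2,697 + 2,764 + 3,605 + 3,682 = 26,500
60+: 2,342 + 1,156 = 3,498
Youth dependency ratio = 8,884 / 26,500 × 100 = 33.5
Old-age dependency ratio = 3,498 / 26,500 × 100 = 13.2
Total dependency ratio = (8,884 + 3,498) / 26,500 × 100 = 12,382 / 26,500 × 100 = 46.7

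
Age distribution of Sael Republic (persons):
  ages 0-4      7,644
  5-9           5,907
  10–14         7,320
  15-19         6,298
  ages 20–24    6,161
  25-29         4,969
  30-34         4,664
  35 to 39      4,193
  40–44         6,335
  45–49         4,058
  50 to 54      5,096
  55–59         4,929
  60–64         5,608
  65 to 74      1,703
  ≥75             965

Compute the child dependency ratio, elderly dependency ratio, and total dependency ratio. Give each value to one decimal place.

Youth dependency ratio: 39.9
Old-age dependency ratio: 5.1
Total dependency ratio: 45.0

0–14: 7,644 + 5,907 + 7,320 = 20,871
15–64: 6,298 + 6,161 + 4,969 + 4,664 + 4,193 + 6,335 + 4,058 + 5,096 + 4,929 + 5,608 = 52,311
65+: 1,703 + 965 = 2,668
Youth dependency ratio = 20,871 / 52,311 × 100 = 39.9
Old-age dependency ratio = 2,668 / 52,311 × 100 = 5.1
Total dependency ratio = (20,871 + 2,668) / 52,311 × 100 = 23,539 / 52,311 × 100 = 45.0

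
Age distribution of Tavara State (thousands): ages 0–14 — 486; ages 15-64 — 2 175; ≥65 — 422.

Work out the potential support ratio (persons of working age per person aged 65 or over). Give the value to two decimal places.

Potential support ratio = 2 175 / 422 = 5.15

Potential support ratio: 5.15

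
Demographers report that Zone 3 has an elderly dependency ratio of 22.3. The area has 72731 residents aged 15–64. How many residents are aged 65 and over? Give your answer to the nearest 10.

Aged 65 and over: 16220

Old-age dependency ratio = elderly / working-age × 100
22.3 = E / 72731 × 100
⇒ 16220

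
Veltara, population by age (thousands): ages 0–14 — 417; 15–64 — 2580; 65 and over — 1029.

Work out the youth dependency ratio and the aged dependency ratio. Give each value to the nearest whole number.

Youth dependency ratio = 417 / 2580 × 100 = 16
Old-age dependency ratio = 1029 / 2580 × 100 = 40

Youth dependency ratio: 16
Old-age dependency ratio: 40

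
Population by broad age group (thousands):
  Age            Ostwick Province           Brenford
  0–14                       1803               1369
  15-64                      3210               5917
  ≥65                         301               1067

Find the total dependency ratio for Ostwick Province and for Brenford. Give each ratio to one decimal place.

Ostwick Province: (1803 + 301) / 3210 × 100 = 2104 / 3210 × 100 = 65.5
Brenford: (1369 + 1067) / 5917 × 100 = 2436 / 5917 × 100 = 41.2

Ostwick Province: 65.5
Brenford: 41.2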